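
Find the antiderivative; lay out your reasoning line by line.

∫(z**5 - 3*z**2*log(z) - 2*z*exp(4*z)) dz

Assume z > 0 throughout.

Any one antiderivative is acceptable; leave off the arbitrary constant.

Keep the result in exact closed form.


Step 1. Rewrite: now ∫(z**5) dz + ∫(-2*z*exp(4*z)) dz + ∫(-3*z**2*log(z)) dz.
Step 2. Integrate ∫(-3*z**2*log(z)) dz by parts with u = log(z), dv = (-3*z**2) dz, so v = -z**3 [assuming z > 0]: now -z**3*log(z) + ∫(z**2) dz + ∫(z**5) dz + ∫(-2*z*exp(4*z)) dz.
Step 3. Evaluate the standard form: now -z**3*log(z) + z**3/3 + ∫(z**5) dz + ∫(-2*z*exp(4*z)) dz.
Step 4. Evaluate the standard form: now z**6/6 - z**3*log(z) + z**3/3 + ∫(-2*z*exp(4*z)) dz.
Step 5. Integrate ∫(-2*z*exp(4*z)) dz by parts with u = z, dv = (-2*exp(4*z)) dz, so v = -exp(4*z)/2: now z**6/6 - z**3*log(z) + z**3/3 - z*exp(4*z)/2 + ∫(exp(4*z)/2) dz.
Step 6. Evaluate the standard form: now z**6/6 - z**3*log(z) + z**3/3 - z*exp(4*z)/2 + exp(4*z)/8.
Answer: z**6/6 - z**3*log(z) + z**3/3 - z*exp(4*z)/2 + exp(4*z)/8.


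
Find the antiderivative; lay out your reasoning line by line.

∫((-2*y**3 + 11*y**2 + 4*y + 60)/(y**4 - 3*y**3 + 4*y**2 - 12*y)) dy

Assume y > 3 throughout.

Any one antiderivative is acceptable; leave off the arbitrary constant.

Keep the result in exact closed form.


Step 1. Decompose ∫((-2*y**3 + 11*y**2 + 4*y + 60)/(y**4 - 3*y**3 + 4*y**2 - 12*y)) dy by partial fractions, (-2*y**3 + 11*y**2 + 4*y + 60)/(y**4 - 3*y**3 + 4*y**2 - 12*y) = -4/(y**2 + 4) + 3/(y - 3) - 5/y: now ∫(-5/y) dy + ∫(3/(y - 3)) dy + ∫(-4/(y**2 + 4)) dy.
Step 2. Evaluate the standard form [assuming y > 0]: now -5*log(y) + ∫(3/(y - 3)) dy + ∫(-4/(y**2 + 4)) dy.
Step 3. Evaluate the standard form [assuming y > 3]: now -5*log(y) + 3*log(y - 3) + ∫(-4/(y**2 + 4)) dy.
Step 4. Evaluate the standard form: now -5*log(y) + 3*log(y - 3) - 2*atan(y/2).
Answer: -5*log(y) + 3*log(y - 3) - 2*atan(y/2).


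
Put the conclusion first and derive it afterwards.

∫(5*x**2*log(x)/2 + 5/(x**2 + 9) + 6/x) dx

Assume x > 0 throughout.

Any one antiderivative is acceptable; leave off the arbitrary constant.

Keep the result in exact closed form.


The answer is 5*x**3*log(x)/6 - 5*x**3/18 + 6*log(x) + 5*atan(x/3)/3.
Step 1. Rewrite: now ∫(6/x) dx + ∫(5*x**2*log(x)/2) dx + ∫(5/(x**2 + 9)) dx.
Step 2. Evaluate the standard form [assuming x > 0]: now 6*log(x) + ∫(5*x**2*log(x)/2) dx + ∫(5/(x**2 + 9)) dx.
Step 3. Integrate ∫(5*x**2*log(x)/2) dx by parts with u = log(x), dv = (5*x**2/2) dx, so v = 5*x**3/6 [assuming x > 0]: now 5*x**3*log(x)/6 + 6*log(x) + ∫(-5*x**2/6) dx + ∫(5/(x**2 + 9)) dx.
Step 4. Evaluate the standard form: now 5*x**3*log(x)/6 - 5*x**3/18 + 6*log(x) + ∫(5/(x**2 + 9)) dx.
Step 5. Evaluate the standard form: now 5*x**3*log(x)/6 - 5*x**3/18 + 6*log(x) + 5*atan(x/3)/3.
Answer: 5*x**3*log(x)/6 - 5*x**3/18 + 6*log(x) + 5*atan(x/3)/3.


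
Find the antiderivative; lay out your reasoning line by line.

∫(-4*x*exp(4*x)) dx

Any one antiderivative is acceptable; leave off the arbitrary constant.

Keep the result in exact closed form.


Step 1. Integrate ∫(-4*x*exp(4*x)) dx by parts with u = x, dv = (-4*exp(4*x)) dx, so v = -exp(4*x): now -x*exp(4*x) + ∫(exp(4*x)) dx.
Step 2. Evaluate the standard form: now -x*exp(4*x) + exp(4*x)/4.
Answer: -x*exp(4*x) + exp(4*x)/4.


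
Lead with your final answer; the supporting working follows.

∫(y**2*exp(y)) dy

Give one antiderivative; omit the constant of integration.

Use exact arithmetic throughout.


The answer is y**2*exp(y) - 2*y*exp(y) + 2*exp(y).
Step 1. Integrate ∫(y**2*exp(y)) dy by parts with u = y**2, dv = (exp(y)) dy, so v = exp(y): now y**2*exp(y) + ∫(-2*y*exp(y)) dy.
Step 2. Integrate ∫(-2*y*exp(y)) dy by parts with u = y, dv = (-2*exp(y)) dy, so v = -2*exp(y): now y**2*exp(y) - 2*y*exp(y) + ∫(2*exp(y)) dy.
Step 3. Evaluate the standard form: now y**2*exp(y) - 2*y*exp(y) + 2*exp(y).
Answer: y**2*exp(y) - 2*y*exp(y) + 2*exp(y).


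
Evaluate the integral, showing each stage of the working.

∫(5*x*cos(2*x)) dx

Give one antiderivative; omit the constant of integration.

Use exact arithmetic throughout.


Step 1. Integrate ∫(5*x*cos(2*x)) dx by parts with u = x, dv = (5*cos(2*x)) dx, so v = 5*sin(2*x)/2: now 5*x*sin(2*x)/2 + ∫(-5*sin(2*x)/2) dx.
Step 2. Evaluate the standard form: now 5*x*sin(2*x)/2 + 5*cos(2*x)/4.
Answer: 5*x*sin(2*x)/2 + 5*cos(2*x)/4.


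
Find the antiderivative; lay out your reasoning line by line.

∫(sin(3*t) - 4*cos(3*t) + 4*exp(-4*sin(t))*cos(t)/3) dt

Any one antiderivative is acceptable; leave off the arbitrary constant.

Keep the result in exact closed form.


Step 1. Rewrite: now ∫(4*exp(-4*sin(t))*cos(t)/3) dt + ∫(sin(3*t)) dt + ∫(-4*cos(3*t)) dt.
Step 2. Evaluate the standard form: now -4*sin(3*t)/3 + ∫(4*exp(-4*sin(t))*cos(t)/3) dt + ∫(sin(3*t)) dt.
Step 3. Substitute u = sin(t), turning ∫(4*exp(-4*sin(t))*cos(t)/3) dt into ∫(4*exp(-4*u)/3) du: now -4*sin(3*t)/3 + ∫(4*exp(-4*u)/3) du + ∫(sin(3*t)) dt.
Step 4. Evaluate the standard form: now -4*sin(3*t)/3 + ∫(sin(3*t)) dt - exp(-4*u)/3.
Step 5. Substitute back u = sin(t): now -4*sin(3*t)/3 + ∫(sin(3*t)) dt - exp(-4*sin(t))/3.
Step 6. Evaluate the standard form: now -4*sin(3*t)/3 - cos(3*t)/3 - exp(-4*sin(t))/3.
Answer: -4*sin(3*t)/3 - cos(3*t)/3 - exp(-4*sin(t))/3.


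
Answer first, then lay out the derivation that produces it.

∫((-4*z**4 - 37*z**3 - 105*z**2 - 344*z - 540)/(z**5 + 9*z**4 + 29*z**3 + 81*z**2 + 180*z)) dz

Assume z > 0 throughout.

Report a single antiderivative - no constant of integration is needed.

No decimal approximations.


The answer is -3*log(z) - 5*log(z + 4) + 4*log(z + 5) - atan(z/3)/3.
Step 1. Decompose ∫((-4*z**4 - 37*z**3 - 105*z**2 - 344*z - 540)/(z**5 + 9*z**4 + 29*z**3 + 81*z**2 + 180*z)) dz by partial fractions, (-4*z**4 - 37*z**3 - 105*z**2 - 344*z - 540)/(z**5 + 9*z**4 + 29*z**3 + 81*z**2 + 180*z) = -1/(z**2 + 9) + 4/(z + 5) - 5/(z + 4) - 3/z: now ∫(-3/z) dz + ∫(-5/(z + 4)) dz + ∫(4/(z + 5)) dz + ∫(-1/(z**2 + 9)) dz.
Step 2. Evaluate the standard form [assuming z > -4]: now -5*log(z + 4) + ∫(-3/z) dz + ∫(4/(z + 5)) dz + ∫(-1/(z**2 + 9)) dz.
Step 3. Evaluate the standard form [assuming z > 0]: now -3*log(z) - 5*log(z + 4) + ∫(4/(z + 5)) dz + ∫(-1/(z**2 + 9)) dz.
Step 4. Evaluate the standard form [assuming z > -5]: now -3*log(z) - 5*log(z + 4) + 4*log(z + 5) + ∫(-1/(z**2 + 9)) dz.
Step 5. Evaluate the standard form: now -3*log(z) - 5*log(z + 4) + 4*log(z + 5) - atan(z/3)/3.
Answer: -3*log(z) - 5*log(z + 4) + 4*log(z + 5) - atan(z/3)/3.


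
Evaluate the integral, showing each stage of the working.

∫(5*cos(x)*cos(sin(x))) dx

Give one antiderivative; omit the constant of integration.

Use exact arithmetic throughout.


Step 1. Substitute u = sin(x), turning ∫(5*cos(x)*cos(sin(x))) dx into ∫(5*cos(u)) du: now ∫(5*cos(u)) du.
Step 2. Evaluate the standard form: now 5*sin(u).
Step 3. Substitute back u = sin(x): now 5*sin(sin(x)).
Answer: 5*sin(sin(x)).


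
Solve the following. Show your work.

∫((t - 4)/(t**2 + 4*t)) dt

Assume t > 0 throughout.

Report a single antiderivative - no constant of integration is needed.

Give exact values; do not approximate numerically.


Step 1. Decompose ∫((t - 4)/(t**2 + 4*t)) dt by partial fractions, (t - 4)/(t**2 + 4*t) = 2/(t + 4) - 1/t: now ∫(-1/t) dt + ∫(2/(t + 4)) dt.
Step 2. Evaluate the standard form [assuming t > 0]: now -log(t) + ∫(2/(t + 4)) dt.
Step 3. Evaluate the standard form [assuming t > -4]: now -log(t) + 2*log(t + 4).
Answer: -log(t) + 2*log(t + 4).


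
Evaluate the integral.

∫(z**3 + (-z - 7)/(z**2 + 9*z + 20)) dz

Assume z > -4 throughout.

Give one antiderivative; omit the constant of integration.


Answer: z**4/4 - 3*log(z + 4) + 2*log(z + 5).


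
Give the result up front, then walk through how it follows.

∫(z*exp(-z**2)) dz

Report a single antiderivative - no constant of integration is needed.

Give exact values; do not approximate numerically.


The answer is -exp(-z**2)/2.
Step 1. Substitute u = z**2, turning ∫(z*exp(-z**2)) dz into ∫(exp(-u)/2) du: now ∫(exp(-u)/2) du.
Step 2. Evaluate the standard form: now -exp(-u)/2.
Step 3. Substitute back u = z**2: now -exp(-z**2)/2.
Answer: -exp(-z**2)/2.


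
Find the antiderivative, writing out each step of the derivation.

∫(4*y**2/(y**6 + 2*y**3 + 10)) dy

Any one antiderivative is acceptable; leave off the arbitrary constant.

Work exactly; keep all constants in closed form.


Step 1. Substitute u = y**3 + 1, turning ∫(4*y**2/(y**6 + 2*y**3 + 10)) dy into ∫(4/(3*(u**2 + 9))) du: now ∫(4/(3*(u**2 + 9))) du.
Step 2. Evaluate the standard form: now 4*atan(u/3)/9.
Step 3. Substitute back u = y**3 + 1: now 4*atan(y**3/3 + 1/3)/9.
Answer: 4*atan(y**3/3 + 1/3)/9.


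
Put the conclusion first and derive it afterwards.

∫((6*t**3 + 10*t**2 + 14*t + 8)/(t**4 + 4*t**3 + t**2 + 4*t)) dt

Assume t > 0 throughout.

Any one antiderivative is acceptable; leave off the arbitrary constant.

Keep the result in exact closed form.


The answer is 2*log(t) + 4*log(t + 4) + 2*atan(t).
Step 1. Decompose ∫((6*t**3 + 10*t**2 + 14*t + 8)/(t**4 + 4*t**3 + t**2 + 4*t)) dt by partial fractions, (6*t**3 + 10*t**2 + 14*t + 8)/(t**4 + 4*t**3 + t**2 + 4*t) = 2/(t**2 + 1) + 4/(t + 4) + 2/t: now ∫(2/t) dt + ∫(4/(t + 4)) dt + ∫(2/(t**2 + 1)) dt.
Step 2. Evaluate the standard form [assuming t > 0]: now 2*log(t) + ∫(4/(t + 4)) dt + ∫(2/(t**2 + 1)) dt.
Step 3. Evaluate the standard form [assuming t > -4]: now 2*log(t) + 4*log(t + 4) + ∫(2/(t**2 + 1)) dt.
Step 4. Evaluate the standard form: now 2*log(t) + 4*log(t + 4) + 2*atan(t).
Answer: 2*log(t) + 4*log(t + 4) + 2*atan(t).


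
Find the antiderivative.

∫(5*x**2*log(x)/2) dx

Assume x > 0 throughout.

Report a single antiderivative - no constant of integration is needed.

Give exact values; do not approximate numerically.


Answer: 5*x**3*log(x)/6 - 5*x**3/18.


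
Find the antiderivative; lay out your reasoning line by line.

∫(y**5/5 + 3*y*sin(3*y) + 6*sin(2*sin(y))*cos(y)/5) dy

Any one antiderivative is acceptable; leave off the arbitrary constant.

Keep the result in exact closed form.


Step 1. Rewrite: now ∫(y**5/5) dy + ∫(3*y*sin(3*y)) dy + ∫(6*sin(2*sin(y))*cos(y)/5) dy.
Step 2. Integrate ∫(3*y*sin(3*y)) dy by parts with u = y, dv = (3*sin(3*y)) dy, so v = -cos(3*y): now -y*cos(3*y) + ∫(y**5/5) dy + ∫(6*sin(2*sin(y))*cos(y)/5) dy + ∫(cos(3*y)) dy.
Step 3. Evaluate the standard form: now -y*cos(3*y) + sin(3*y)/3 + ∫(y**5/5) dy + ∫(6*sin(2*sin(y))*cos(y)/5) dy.
Step 4. Evaluate the standard form: now y**6/30 - y*cos(3*y) + sin(3*y)/3 + ∫(6*sin(2*sin(y))*cos(y)/5) dy.
Step 5. Substitute u = sin(y), turning ∫(6*sin(2*sin(y))*cos(y)/5) dy into ∫(6*sin(2*u)/5) du: now y**6/30 - y*cos(3*y) + sin(3*y)/3 + ∫(6*sin(2*u)/5) du.
Step 6. Evaluate the standard form: now y**6/30 - y*cos(3*y) + sin(3*y)/3 - 3*cos(2*u)/5.
Step 7. Substitute back u = sin(y): now y**6/30 - y*cos(3*y) + sin(3*y)/3 - 3*cos(2*sin(y))/5.
Answer: y**6/30 - y*cos(3*y) + sin(3*y)/3 - 3*cos(2*sin(y))/5.


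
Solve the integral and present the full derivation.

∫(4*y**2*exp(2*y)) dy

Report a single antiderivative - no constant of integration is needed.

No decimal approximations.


Step 1. Integrate ∫(4*y**2*exp(2*y)) dy by parts with u = y**2, dv = (4*exp(2*y)) dy, so v = 2*exp(2*y): now 2*y**2*exp(2*y) + ∫(-4*y*exp(2*y)) dy.
Step 2. Integrate ∫(-4*y*exp(2*y)) dy by parts with u = y, dv = (-4*exp(2*y)) dy, so v = -2*exp(2*y): now 2*y**2*exp(2*y) - 2*y*exp(2*y) + ∫(2*exp(2*y)) dy.
Step 3. Evaluate the standard form: now 2*y**2*exp(2*y) - 2*y*exp(2*y) + exp(2*y).
Answer: 2*y**2*exp(2*y) - 2*y*exp(2*y) + exp(2*y).


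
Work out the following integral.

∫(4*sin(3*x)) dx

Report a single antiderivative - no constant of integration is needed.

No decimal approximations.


Answer: -4*cos(3*x)/3.


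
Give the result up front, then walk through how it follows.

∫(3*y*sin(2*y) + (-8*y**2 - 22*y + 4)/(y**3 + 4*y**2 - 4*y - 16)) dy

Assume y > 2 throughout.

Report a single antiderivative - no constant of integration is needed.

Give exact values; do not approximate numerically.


The answer is -3*y*cos(2*y)/2 - 3*log(y - 2) - 2*log(y + 2) - 3*log(y + 4) + 3*sin(2*y)/4.
Step 1. Rewrite: now ∫(3*y*sin(2*y)) dy + ∫((-8*y**2 - 22*y + 4)/(y**3 + 4*y**2 - 4*y - 16)) dy.
Step 2. Integrate ∫(3*y*sin(2*y)) dy by parts with u = y, dv = (3*sin(2*y)) dy, so v = -3*cos(2*y)/2: now -3*y*cos(2*y)/2 + ∫((-8*y**2 - 22*y + 4)/(y**3 + 4*y**2 - 4*y - 16)) dy + ∫(3*cos(2*y)/2) dy.
Step 3. Evaluate the standard form: now -3*y*cos(2*y)/2 + 3*sin(2*y)/4 + ∫((-8*y**2 - 22*y + 4)/(y**3 + 4*y**2 - 4*y - 16)) dy.
Step 4. Decompose ∫((-8*y**2 - 22*y + 4)/(y**3 + 4*y**2 - 4*y - 16)) dy by partial fractions, (-8*y**2 - 22*y + 4)/(y**3 + 4*y**2 - 4*y - 16) = -3/(y + 4) - 2/(y + 2) - 3/(y - 2): now -3*y*cos(2*y)/2 + 3*sin(2*y)/4 + ∫(-3/(y - 2)) dy + ∫(-2/(y + 2)) dy + ∫(-3/(y + 4)) dy.
Step 5. Evaluate the standard form [assuming y > -4]: now -3*y*cos(2*y)/2 - 3*log(y + 4) + 3*sin(2*y)/4 + ∫(-3/(y - 2)) dy + ∫(-2/(y + 2)) dy.
Step 6. Evaluate the standard form [assuming y > -2]: now -3*y*cos(2*y)/2 - 2*log(y + 2) - 3*log(y + 4) + 3*sin(2*y)/4 + ∫(-3/(y - 2)) dy.
Step 7. Evaluate the standard form [assuming y > 2]: now -3*y*cos(2*y)/2 - 3*log(y - 2) - 2*log(y + 2) - 3*log(y + 4) + 3*sin(2*y)/4.
Answer: -3*y*cos(2*y)/2 - 3*log(y - 2) - 2*log(y + 2) - 3*log(y + 4) + 3*sin(2*y)/4.


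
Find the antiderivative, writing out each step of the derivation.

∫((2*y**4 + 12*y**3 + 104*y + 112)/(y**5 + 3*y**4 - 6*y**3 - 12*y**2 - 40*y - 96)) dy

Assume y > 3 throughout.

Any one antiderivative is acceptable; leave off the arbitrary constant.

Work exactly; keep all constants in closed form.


Step 1. Decompose ∫((2*y**4 + 12*y**3 + 104*y + 112)/(y**5 + 3*y**4 - 6*y**3 - 12*y**2 - 40*y - 96)) dy by partial fractions, (2*y**4 + 12*y**3 + 104*y + 112)/(y**5 + 3*y**4 - 6*y**3 - 12*y**2 - 40*y - 96) = -4/(y**2 + 4) - 2/(y + 4) + 2/(y + 2) + 2/(y - 3): now ∫(2/(y - 3)) dy + ∫(2/(y + 2)) dy + ∫(-2/(y + 4)) dy + ∫(-4/(y**2 + 4)) dy.
Step 2. Evaluate the standard form [assuming y > -2]: now 2*log(y + 2) + ∫(2/(y - 3)) dy + ∫(-2/(y + 4)) dy + ∫(-4/(y**2 + 4)) dy.
Step 3. Evaluate the standard form [assuming y > -4]: now 2*log(y + 2) - 2*log(y + 4) + ∫(2/(y - 3)) dy + ∫(-4/(y**2 + 4)) dy.
Step 4. Evaluate the standard form [assuming y > 3]: now 2*log(y - 3) + 2*log(y + 2) - 2*log(y + 4) + ∫(-4/(y**2 + 4)) dy.
Step 5. Evaluate the standard form: now 2*log(y - 3) + 2*log(y + 2) - 2*log(y + 4) - 2*atan(y/2).
Answer: 2*log(y - 3) + 2*log(y + 2) - 2*log(y + 4) - 2*atan(y/2).


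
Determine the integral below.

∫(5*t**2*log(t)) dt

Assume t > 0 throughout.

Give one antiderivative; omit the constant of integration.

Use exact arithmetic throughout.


Answer: 5*t**3*log(t)/3 - 5*t**3/9.


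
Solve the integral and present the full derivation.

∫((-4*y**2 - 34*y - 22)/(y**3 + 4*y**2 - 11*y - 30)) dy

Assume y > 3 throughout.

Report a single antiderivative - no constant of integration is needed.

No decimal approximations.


Step 1. Decompose ∫((-4*y**2 - 34*y - 22)/(y**3 + 4*y**2 - 11*y - 30)) dy by partial fractions, (-4*y**2 - 34*y - 22)/(y**3 + 4*y**2 - 11*y - 30) = 2/(y + 5) - 2/(y + 2) - 4/(y - 3): now ∫(-4/(y - 3)) dy + ∫(-2/(y + 2)) dy + ∫(2/(y + 5)) dy.
Step 2. Evaluate the standard form [assuming y > 3]: now -4*log(y - 3) + ∫(-2/(y + 2)) dy + ∫(2/(y + 5)) dy.
Step 3. Evaluate the standard form [assuming y > -2]: now -4*log(y - 3) - 2*log(y + 2) + ∫(2/(y + 5)) dy.
Step 4. Evaluate the standard form [assuming y > -5]: now -4*log(y - 3) - 2*log(y + 2) + 2*log(y + 5).
Answer: -4*log(y - 3) - 2*log(y + 2) + 2*log(y + 5).


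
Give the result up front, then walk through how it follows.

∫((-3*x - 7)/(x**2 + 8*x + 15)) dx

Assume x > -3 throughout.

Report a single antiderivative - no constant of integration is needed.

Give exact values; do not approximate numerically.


The answer is log(x + 3) - 4*log(x + 5).
Step 1. Decompose ∫((-3*x - 7)/(x**2 + 8*x + 15)) dx by partial fractions, (-3*x - 7)/(x**2 + 8*x + 15) = -4/(x + 5) + 1/(x + 3): now ∫(1/(x + 3)) dx + ∫(-4/(x + 5)) dx.
Step 2. Evaluate the standard form [assuming x > -3]: now log(x + 3) + ∫(-4/(x + 5)) dx.
Step 3. Evaluate the standard form [assuming x > -5]: now log(x + 3) - 4*log(x + 5).
Answer: log(x + 3) - 4*log(x + 5).


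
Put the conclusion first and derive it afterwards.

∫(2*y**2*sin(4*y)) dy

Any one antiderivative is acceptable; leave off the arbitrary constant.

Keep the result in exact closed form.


The answer is -y**2*cos(4*y)/2 + y*sin(4*y)/4 + cos(4*y)/16.
Step 1. Integrate ∫(2*y**2*sin(4*y)) dy by parts with u = y**2, dv = (2*sin(4*y)) dy, so v = -cos(4*y)/2: now -y**2*cos(4*y)/2 + ∫(y*cos(4*y)) dy.
Step 2. Integrate ∫(y*cos(4*y)) dy by parts with u = y, dv = (cos(4*y)) dy, so v = sin(4*y)/4: now -y**2*cos(4*y)/2 + y*sin(4*y)/4 + ∫(-sin(4*y)/4) dy.
Step 3. Evaluate the standard form: now -y**2*cos(4*y)/2 + y*sin(4*y)/4 + cos(4*y)/16.
Answer: -y**2*cos(4*y)/2 + y*sin(4*y)/4 + cos(4*y)/16.


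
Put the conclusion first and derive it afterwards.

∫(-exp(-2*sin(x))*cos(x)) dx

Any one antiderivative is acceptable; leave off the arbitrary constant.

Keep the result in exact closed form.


The answer is exp(-2*sin(x))/2.
Step 1. Substitute u = sin(x), turning ∫(-exp(-2*sin(x))*cos(x)) dx into ∫(-exp(-2*u)) du: now ∫(-exp(-2*u)) du.
Step 2. Evaluate the standard form: now exp(-2*u)/2.
Step 3. Substitute back u = sin(x): now exp(-2*sin(x))/2.
Answer: exp(-2*sin(x))/2.


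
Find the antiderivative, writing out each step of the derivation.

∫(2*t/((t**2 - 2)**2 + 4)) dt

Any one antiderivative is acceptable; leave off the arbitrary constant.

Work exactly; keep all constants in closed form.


Step 1. Substitute u = t**2 - 2, turning ∫(2*t/((t**2 - 2)**2 + 4)) dt into ∫(1/(u**2 + 4)) du: now ∫(1/(u**2 + 4)) du.
Step 2. Evaluate the standard form: now atan(u/2)/2.
Step 3. Substitute back u = t**2 - 2: now atan(t**2/2 - 1)/2.
Answer: atan(t**2/2 - 1)/2.


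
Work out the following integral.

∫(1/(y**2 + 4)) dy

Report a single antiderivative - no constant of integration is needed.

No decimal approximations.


Answer: atan(y/2)/2.


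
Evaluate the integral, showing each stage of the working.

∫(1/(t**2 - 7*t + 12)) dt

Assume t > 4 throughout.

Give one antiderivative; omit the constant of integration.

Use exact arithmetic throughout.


Step 1. Decompose ∫(1/(t**2 - 7*t + 12)) dt by partial fractions, 1/(t**2 - 7*t + 12) = -1/(t - 3) + 1/(t - 4): now ∫(1/(t - 4)) dt + ∫(-1/(t - 3)) dt.
Step 2. Evaluate the standard form [assuming t > 4]: now log(t - 4) + ∫(-1/(t - 3)) dt.
Step 3. Evaluate the standard form [assuming t > 3]: now log(t - 4) - log(t - 3).
Answer: log(t - 4) - log(t - 3).


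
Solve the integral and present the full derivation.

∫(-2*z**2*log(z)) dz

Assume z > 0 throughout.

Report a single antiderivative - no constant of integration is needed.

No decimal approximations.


Step 1. Integrate ∫(-2*z**2*log(z)) dz by parts with u = log(z), dv = (-2*z**2) dz, so v = -2*z**3/3 [assuming z > 0]: now -2*z**3*log(z)/3 + ∫(2*z**2/3) dz.
Step 2. Evaluate the standard form: now -2*z**3*log(z)/3 + 2*z**3/9.
Answer: -2*z**3*log(z)/3 + 2*z**3/9.


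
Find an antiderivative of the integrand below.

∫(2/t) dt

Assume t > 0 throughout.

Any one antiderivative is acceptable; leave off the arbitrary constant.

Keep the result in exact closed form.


Answer: 2*log(t).


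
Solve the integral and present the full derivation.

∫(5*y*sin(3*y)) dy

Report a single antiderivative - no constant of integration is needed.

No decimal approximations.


Step 1. Integrate ∫(5*y*sin(3*y)) dy by parts with u = y, dv = (5*sin(3*y)) dy, so v = -5*cos(3*y)/3: now -5*y*cos(3*y)/3 + ∫(5*cos(3*y)/3) dy.
Step 2. Evaluate the standard form: now -5*y*cos(3*y)/3 + 5*sin(3*y)/9.
Answer: -5*y*cos(3*y)/3 + 5*sin(3*y)/9.


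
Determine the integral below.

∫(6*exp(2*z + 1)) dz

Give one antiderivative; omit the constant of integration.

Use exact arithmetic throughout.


Answer: 3*exp(2*z + 1).


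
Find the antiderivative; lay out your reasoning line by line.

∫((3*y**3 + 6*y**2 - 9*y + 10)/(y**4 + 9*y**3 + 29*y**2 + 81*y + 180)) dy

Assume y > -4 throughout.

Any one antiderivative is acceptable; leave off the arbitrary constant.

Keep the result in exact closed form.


Step 1. Decompose ∫((3*y**3 + 6*y**2 - 9*y + 10)/(y**4 + 9*y**3 + 29*y**2 + 81*y + 180)) dy by partial fractions, (3*y**3 + 6*y**2 - 9*y + 10)/(y**4 + 9*y**3 + 29*y**2 + 81*y + 180) = -4/(y**2 + 9) + 5/(y + 5) - 2/(y + 4): now ∫(-2/(y + 4)) dy + ∫(5/(y + 5)) dy + ∫(-4/(y**2 + 9)) dy.
Step 2. Evaluate the standard form [assuming y > -5]: now 5*log(y + 5) + ∫(-2/(y + 4)) dy + ∫(-4/(y**2 + 9)) dy.
Step 3. Evaluate the standard form [assuming y > -4]: now -2*log(y + 4) + 5*log(y + 5) + ∫(-4/(y**2 + 9)) dy.
Step 4. Evaluate the standard form: now -2*log(y + 4) + 5*log(y + 5) - 4*atan(y/3)/3.
Answer: -2*log(y + 4) + 5*log(y + 5) - 4*atan(y/3)/3.


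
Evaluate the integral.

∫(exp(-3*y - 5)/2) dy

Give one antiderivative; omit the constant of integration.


Answer: -exp(-3*y - 5)/6.


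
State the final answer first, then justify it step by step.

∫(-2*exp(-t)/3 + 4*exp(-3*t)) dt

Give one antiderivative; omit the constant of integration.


The answer is 2*exp(-t)/3 - 4*exp(-3*t)/3.
Step 1. Rewrite: now ∫(4*exp(-3*t)) dt + ∫(-2*exp(-t)/3) dt.
Step 2. Evaluate the standard form: now ∫(-2*exp(-t)/3) dt - 4*exp(-3*t)/3.
Step 3. Evaluate the standard form: now 2*exp(-t)/3 - 4*exp(-3*t)/3.
Answer: 2*exp(-t)/3 - 4*exp(-3*t)/3.


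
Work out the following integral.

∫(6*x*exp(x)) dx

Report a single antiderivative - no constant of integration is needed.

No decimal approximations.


Answer: 6*x*exp(x) - 6*exp(x).


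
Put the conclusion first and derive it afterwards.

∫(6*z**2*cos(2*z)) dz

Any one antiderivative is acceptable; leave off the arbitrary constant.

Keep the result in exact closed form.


The answer is 3*z**2*sin(2*z) + 3*z*cos(2*z) - 3*sin(2*z)/2.
Step 1. Integrate ∫(6*z**2*cos(2*z)) dz by parts with u = z**2, dv = (6*cos(2*z)) dz, so v = 3*sin(2*z): now 3*z**2*sin(2*z) + ∫(-6*z*sin(2*z)) dz.
Step 2. Integrate ∫(-6*z*sin(2*z)) dz by parts with u = z, dv = (-6*sin(2*z)) dz, so v = 3*cos(2*z): now 3*z**2*sin(2*z) + 3*z*cos(2*z) + ∫(-3*cos(2*z)) dz.
Step 3. Evaluate the standard form: now 3*z**2*sin(2*z) + 3*z*cos(2*z) - 3*sin(2*z)/2.
Answer: 3*z**2*sin(2*z) + 3*z*cos(2*z) - 3*sin(2*z)/2.


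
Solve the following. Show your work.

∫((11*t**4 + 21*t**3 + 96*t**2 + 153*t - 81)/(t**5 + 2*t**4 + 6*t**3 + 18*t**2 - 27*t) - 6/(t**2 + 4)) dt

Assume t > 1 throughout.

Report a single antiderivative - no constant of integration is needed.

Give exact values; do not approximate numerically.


Step 1. Rewrite: now ∫((11*t**4 + 21*t**3 + 96*t**2 + 153*t - 81)/(t**5 + 2*t**4 + 6*t**3 + 18*t**2 - 27*t)) dt + ∫(-6/(t**2 + 4)) dt.
Step 2. Evaluate the standard form: now -3*atan(t/2) + ∫((11*t**4 + 21*t**3 + 96*t**2 + 153*t - 81)/(t**5 + 2*t**4 + 6*t**3 + 18*t**2 - 27*t)) dt.
Step 3. Decompose ∫((11*t**4 + 21*t**3 + 96*t**2 + 153*t - 81)/(t**5 + 2*t**4 + 6*t**3 + 18*t**2 - 27*t)) dt by partial fractions, (11*t**4 + 21*t**3 + 96*t**2 + 153*t - 81)/(t**5 + 2*t**4 + 6*t**3 + 18*t**2 - 27*t) = 3/(t**2 + 9) + 3/(t + 3) + 5/(t - 1) + 3/t: now -3*atan(t/2) + ∫(3/t) dt + ∫(5/(t - 1)) dt + ∫(3/(t + 3)) dt + ∫(3/(t**2 + 9)) dt.
Step 4. Evaluate the standard form [assuming t > -3]: now 3*log(t + 3) - 3*atan(t/2) + ∫(3/t) dt + ∫(5/(t - 1)) dt + ∫(3/(t**2 + 9)) dt.
Step 5. Evaluate the standard form [assuming t > 1]: now 5*log(t - 1) + 3*log(t + 3) - 3*atan(t/2) + ∫(3/t) dt + ∫(3/(t**2 + 9)) dt.
Step 6. Evaluate the standard form [assuming t > 0]: now 3*log(t) + 5*log(t - 1) + 3*log(t + 3) - 3*atan(t/2) + ∫(3/(t**2 + 9)) dt.
Step 7. Evaluate the standard form: now 3*log(t) + 5*log(t - 1) + 3*log(t + 3) + atan(t/3) - 3*atan(t/2).
Answer: 3*log(t) + 5*log(t - 1) + 3*log(t + 3) + atan(t/3) - 3*atan(t/2).


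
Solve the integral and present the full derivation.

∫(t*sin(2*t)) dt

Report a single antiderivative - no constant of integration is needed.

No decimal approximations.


Step 1. Integrate ∫(t*sin(2*t)) dt by parts with u = t, dv = (sin(2*t)) dt, so v = -cos(2*t)/2: now -t*cos(2*t)/2 + ∫(cos(2*t)/2) dt.
Step 2. Evaluate the standard form: now -t*cos(2*t)/2 + sin(2*t)/4.
Answer: -t*cos(2*t)/2 + sin(2*t)/4.


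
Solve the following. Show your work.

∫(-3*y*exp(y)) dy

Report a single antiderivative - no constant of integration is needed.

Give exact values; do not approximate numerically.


Step 1. Integrate ∫(-3*y*exp(y)) dy by parts with u = y, dv = (-3*exp(y)) dy, so v = -3*exp(y): now -3*y*exp(y) + ∫(3*exp(y)) dy.
Step 2. Evaluate the standard form: now -3*y*exp(y) + 3*exp(y).
Answer: -3*y*exp(y) + 3*exp(y).


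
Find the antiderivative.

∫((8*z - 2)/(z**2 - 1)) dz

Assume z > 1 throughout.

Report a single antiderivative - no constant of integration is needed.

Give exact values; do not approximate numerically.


Answer: 3*log(z - 1) + 5*log(z + 1).


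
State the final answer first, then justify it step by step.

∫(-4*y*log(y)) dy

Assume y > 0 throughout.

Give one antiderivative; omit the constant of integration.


The answer is -2*y**2*log(y) + y**2.
Step 1. Integrate ∫(-4*y*log(y)) dy by parts with u = log(y), dv = (-4*y) dy, so v = -2*y**2 [assuming y > 0]: now -2*y**2*log(y) + ∫(2*y) dy.
Step 2. Evaluate the standard form: now -2*y**2*log(y) + y**2.
Answer: -2*y**2*log(y) + y**2.


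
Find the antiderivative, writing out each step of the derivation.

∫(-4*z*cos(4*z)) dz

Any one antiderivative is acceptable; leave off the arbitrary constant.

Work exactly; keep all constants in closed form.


Step 1. Integrate ∫(-4*z*cos(4*z)) dz by parts with u = z, dv = (-4*cos(4*z)) dz, so v = -sin(4*z): now -z*sin(4*z) + ∫(sin(4*z)) dz.
Step 2. Evaluate the standard form: now -z*sin(4*z) - cos(4*z)/4.
Answer: -z*sin(4*z) - cos(4*z)/4.


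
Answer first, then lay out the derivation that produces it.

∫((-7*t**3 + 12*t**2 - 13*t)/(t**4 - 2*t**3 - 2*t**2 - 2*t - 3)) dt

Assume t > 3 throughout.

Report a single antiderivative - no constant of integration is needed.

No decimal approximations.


The answer is -3*log(t - 3) - 4*log(t + 1) + 3*atan(t).
Step 1. Decompose ∫((-7*t**3 + 12*t**2 - 13*t)/(t**4 - 2*t**3 - 2*t**2 - 2*t - 3)) dt by partial fractions, (-7*t**3 + 12*t**2 - 13*t)/(t**4 - 2*t**3 - 2*t**2 - 2*t - 3) = 3/(t**2 + 1) - 4/(t + 1) - 3/(t - 3): now ∫(-3/(t - 3)) dt + ∫(-4/(t + 1)) dt + ∫(3/(t**2 + 1)) dt.
Step 2. Evaluate the standard form [assuming t > -1]: now -4*log(t + 1) + ∫(-3/(t - 3)) dt + ∫(3/(t**2 + 1)) dt.
Step 3. Evaluate the standard form [assuming t > 3]: now -3*log(t - 3) - 4*log(t + 1) + ∫(3/(t**2 + 1)) dt.
Step 4. Evaluate the standard form: now -3*log(t - 3) - 4*log(t + 1) + 3*atan(t).
Answer: -3*log(t - 3) - 4*log(t + 1) + 3*atan(t).


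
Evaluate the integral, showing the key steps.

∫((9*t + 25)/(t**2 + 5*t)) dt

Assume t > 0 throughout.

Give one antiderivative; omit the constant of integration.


Step 1. Decompose ∫((9*t + 25)/(t**2 + 5*t)) dt by partial fractions, (9*t + 25)/(t**2 + 5*t) = 4/(t + 5) + 5/t: now ∫(5/t) dt + ∫(4/(t + 5)) dt.
Step 2. Evaluate the standard form [assuming t > -5]: now 4*log(t + 5) + ∫(5/t) dt.
Step 3. Evaluate the standard form [assuming t > 0]: now 5*log(t) + 4*log(t + 5).
Answer: 5*log(t) + 4*log(t + 5).


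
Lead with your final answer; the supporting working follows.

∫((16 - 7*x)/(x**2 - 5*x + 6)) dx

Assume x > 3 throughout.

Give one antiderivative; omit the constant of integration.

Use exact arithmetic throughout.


The answer is -5*log(x - 3) - 2*log(x - 2).
Step 1. Decompose ∫((16 - 7*x)/(x**2 - 5*x + 6)) dx by partial fractions, (16 - 7*x)/(x**2 - 5*x + 6) = -2/(x - 2) - 5/(x - 3): now ∫(-5/(x - 3)) dx + ∫(-2/(x - 2)) dx.
Step 2. Evaluate the standard form [assuming x > 2]: now -2*log(x - 2) + ∫(-5/(x - 3)) dx.
Step 3. Evaluate the standard form [assuming x > 3]: now -5*log(x - 3) - 2*log(x - 2).
Answer: -5*log(x - 3) - 2*log(x - 2).


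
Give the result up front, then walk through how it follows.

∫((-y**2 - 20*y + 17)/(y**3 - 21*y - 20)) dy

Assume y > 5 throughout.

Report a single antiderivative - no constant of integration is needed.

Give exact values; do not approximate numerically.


The answer is -2*log(y - 5) - 2*log(y + 1) + 3*log(y + 4).
Step 1. Decompose ∫((-y**2 - 20*y + 17)/(y**3 - 21*y - 20)) dy by partial fractions, (-y**2 - 20*y + 17)/(y**3 - 21*y - 20) = 3/(y + 4) - 2/(y + 1) - 2/(y - 5): now ∫(-2/(y - 5)) dy + ∫(-2/(y + 1)) dy + ∫(3/(y + 4)) dy.
Step 2. Evaluate the standard form [assuming y > 5]: now -2*log(y - 5) + ∫(-2/(y + 1)) dy + ∫(3/(y + 4)) dy.
Step 3. Evaluate the standard form [assuming y > -4]: now -2*log(y - 5) + 3*log(y + 4) + ∫(-2/(y + 1)) dy.
Step 4. Evaluate the standard form [assuming y > -1]: now -2*log(y - 5) - 2*log(y + 1) + 3*log(y + 4).
Answer: -2*log(y - 5) - 2*log(y + 1) + 3*log(y + 4).


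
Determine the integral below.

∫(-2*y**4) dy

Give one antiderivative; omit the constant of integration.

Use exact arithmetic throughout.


Answer: -2*y**5/5.


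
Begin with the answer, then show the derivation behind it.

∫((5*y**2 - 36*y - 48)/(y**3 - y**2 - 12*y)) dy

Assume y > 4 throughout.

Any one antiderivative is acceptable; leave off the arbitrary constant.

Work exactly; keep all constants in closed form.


The answer is 4*log(y) - 4*log(y - 4) + 5*log(y + 3).
Step 1. Decompose ∫((5*y**2 - 36*y - 48)/(y**3 - y**2 - 12*y)) dy by partial fractions, (5*y**2 - 36*y - 48)/(y**3 - y**2 - 12*y) = 5/(y + 3) - 4/(y - 4) + 4/y: now ∫(4/y) dy + ∫(-4/(y - 4)) dy + ∫(5/(y + 3)) dy.
Step 2. Evaluate the standard form [assuming y > 4]: now -4*log(y - 4) + ∫(4/y) dy + ∫(5/(y + 3)) dy.
Step 3. Evaluate the standard form [assuming y > -3]: now -4*log(y - 4) + 5*log(y + 3) + ∫(4/y) dy.
Step 4. Evaluate the standard form [assuming y > 0]: now 4*log(y) - 4*log(y - 4) + 5*log(y + 3).
Answer: 4*log(y) - 4*log(y - 4) + 5*log(y + 3).


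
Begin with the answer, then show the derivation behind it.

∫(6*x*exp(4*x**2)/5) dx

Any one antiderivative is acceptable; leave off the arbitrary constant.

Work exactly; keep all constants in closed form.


The answer is 3*exp(4*x**2)/20.
Step 1. Substitute u = x**2, turning ∫(6*x*exp(4*x**2)/5) dx into ∫(3*exp(4*u)/5) du: now ∫(3*exp(4*u)/5) du.
Step 2. Evaluate the standard form: now 3*exp(4*u)/20.
Step 3. Substitute back u = x**2: now 3*exp(4*x**2)/20.
Answer: 3*exp(4*x**2)/20.


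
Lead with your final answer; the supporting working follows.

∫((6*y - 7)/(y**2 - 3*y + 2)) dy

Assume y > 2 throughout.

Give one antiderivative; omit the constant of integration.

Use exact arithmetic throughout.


The answer is 5*log(y - 2) + log(y - 1).
Step 1. Decompose ∫((6*y - 7)/(y**2 - 3*y + 2)) dy by partial fractions, (6*y - 7)/(y**2 - 3*y + 2) = 1/(y - 1) + 5/(y - 2): now ∫(5/(y - 2)) dy + ∫(1/(y - 1)) dy.
Step 2. Evaluate the standard form [assuming y > 2]: now 5*log(y - 2) + ∫(1/(y - 1)) dy.
Step 3. Evaluate the standard form [assuming y > 1]: now 5*log(y - 2) + log(y - 1).
Answer: 5*log(y - 2) + log(y - 1).


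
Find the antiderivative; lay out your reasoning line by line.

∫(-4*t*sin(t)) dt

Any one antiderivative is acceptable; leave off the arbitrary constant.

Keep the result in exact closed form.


Step 1. Integrate ∫(-4*t*sin(t)) dt by parts with u = t, dv = (-4*sin(t)) dt, so v = 4*cos(t): now 4*t*cos(t) + ∫(-4*cos(t)) dt.
Step 2. Evaluate the standard form: now 4*t*cos(t) - 4*sin(t).
Answer: 4*t*cos(t) - 4*sin(t).


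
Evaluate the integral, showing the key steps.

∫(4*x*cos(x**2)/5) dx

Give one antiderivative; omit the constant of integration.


Step 1. Substitute u = x**2, turning ∫(4*x*cos(x**2)/5) dx into ∫(2*cos(u)/5) du: now ∫(2*cos(u)/5) du.
Step 2. Evaluate the standard form: now 2*sin(u)/5.
Step 3. Substitute back u = x**2: now 2*sin(x**2)/5.
Answer: 2*sin(x**2)/5.


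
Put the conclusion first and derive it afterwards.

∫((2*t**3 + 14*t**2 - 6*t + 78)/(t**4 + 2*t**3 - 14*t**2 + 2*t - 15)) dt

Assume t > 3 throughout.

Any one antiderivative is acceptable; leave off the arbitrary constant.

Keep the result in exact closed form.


The answer is 3*log(t - 3) - log(t + 5) - 4*atan(t).
Step 1. Decompose ∫((2*t**3 + 14*t**2 - 6*t + 78)/(t**4 + 2*t**3 - 14*t**2 + 2*t - 15)) dt by partial fractions, (2*t**3 + 14*t**2 - 6*t + 78)/(t**4 + 2*t**3 - 14*t**2 + 2*t - 15) = -4/(t**2 + 1) - 1/(t + 5) + 3/(t - 3): now ∫(3/(t - 3)) dt + ∫(-1/(t + 5)) dt + ∫(-4/(t**2 + 1)) dt.
Step 2. Evaluate the standard form [assuming t > -5]: now -log(t + 5) + ∫(3/(t - 3)) dt + ∫(-4/(t**2 + 1)) dt.
Step 3. Evaluate the standard form [assuming t > 3]: now 3*log(t - 3) - log(t + 5) + ∫(-4/(t**2 + 1)) dt.
Step 4. Evaluate the standard form: now 3*log(t - 3) - log(t + 5) - 4*atan(t).
Answer: 3*log(t - 3) - log(t + 5) - 4*atan(t).


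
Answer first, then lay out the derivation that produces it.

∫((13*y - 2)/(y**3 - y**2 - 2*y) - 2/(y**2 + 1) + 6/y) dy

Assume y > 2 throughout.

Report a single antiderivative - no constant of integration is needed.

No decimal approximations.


The answer is 7*log(y) + 4*log(y - 2) - 5*log(y + 1) - 2*atan(y).
Step 1. Rewrite: now ∫(6/y) dy + ∫((13*y - 2)/(y**3 - y**2 - 2*y)) dy + ∫(-2/(y**2 + 1)) dy.
Step 2. Evaluate the standard form: now -2*atan(y) + ∫(6/y) dy + ∫((13*y - 2)/(y**3 - y**2 - 2*y)) dy.
Step 3. Evaluate the standard form [assuming y > 0]: now 6*log(y) - 2*atan(y) + ∫((13*y - 2)/(y**3 - y**2 - 2*y)) dy.
Step 4. Decompose ∫((13*y - 2)/(y**3 - y**2 - 2*y)) dy by partial fractions, (13*y - 2)/(y**3 - y**2 - 2*y) = -5/(y + 1) + 4/(y - 2) + 1/y: now 6*log(y) - 2*atan(y) + ∫(1/y) dy + ∫(4/(y - 2)) dy + ∫(-5/(y + 1)) dy.
Step 5. Evaluate the standard form [assuming y > -1]: now 6*log(y) - 5*log(y + 1) - 2*atan(y) + ∫(1/y) dy + ∫(4/(y - 2)) dy.
Step 6. Evaluate the standard form [assuming y > 2]: now 6*log(y) + 4*log(y - 2) - 5*log(y + 1) - 2*atan(y) + ∫(1/y) dy.
Step 7. Evaluate the standard form [assuming y > 0]: now 7*log(y) + 4*log(y - 2) - 5*log(y + 1) - 2*atan(y).
Answer: 7*log(y) + 4*log(y - 2) - 5*log(y + 1) - 2*atan(y).


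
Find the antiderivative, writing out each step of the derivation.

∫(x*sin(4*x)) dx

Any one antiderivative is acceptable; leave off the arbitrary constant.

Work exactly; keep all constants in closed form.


Step 1. Integrate ∫(x*sin(4*x)) dx by parts with u = x, dv = (sin(4*x)) dx, so v = -cos(4*x)/4: now -x*cos(4*x)/4 + ∫(cos(4*x)/4) dx.
Step 2. Evaluate the standard form: now -x*cos(4*x)/4 + sin(4*x)/16.
Answer: -x*cos(4*x)/4 + sin(4*x)/16.


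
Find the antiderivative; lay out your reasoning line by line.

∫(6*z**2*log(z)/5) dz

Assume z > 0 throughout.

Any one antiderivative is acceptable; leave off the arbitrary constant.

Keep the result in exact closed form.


Step 1. Integrate ∫(6*z**2*log(z)/5) dz by parts with u = log(z), dv = (6*z**2/5) dz, so v = 2*z**3/5 [assuming z > 0]: now 2*z**3*log(z)/5 + ∫(-2*z**2/5) dz.
Step 2. Evaluate the standard form: now 2*z**3*log(z)/5 - 2*z**3/15.
Answer: 2*z**3*log(z)/5 - 2*z**3/15.


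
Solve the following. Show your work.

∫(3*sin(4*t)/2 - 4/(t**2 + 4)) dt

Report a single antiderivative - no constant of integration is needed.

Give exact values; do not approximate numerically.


Step 1. Rewrite: now ∫(-4/(t**2 + 4)) dt + ∫(3*sin(4*t)/2) dt.
Step 2. Evaluate the standard form: now -2*atan(t/2) + ∫(3*sin(4*t)/2) dt.
Step 3. Evaluate the standard form: now -3*cos(4*t)/8 - 2*atan(t/2).
Answer: -3*cos(4*t)/8 - 2*atan(t/2).


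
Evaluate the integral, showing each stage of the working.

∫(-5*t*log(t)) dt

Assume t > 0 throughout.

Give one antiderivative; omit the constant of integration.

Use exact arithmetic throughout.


Step 1. Integrate ∫(-5*t*log(t)) dt by parts with u = log(t), dv = (-5*t) dt, so v = -5*t**2/2 [assuming t > 0]: now -5*t**2*log(t)/2 + ∫(5*t/2) dt.
Step 2. Evaluate the standard form: now -5*t**2*log(t)/2 + 5*t**2/4.
Answer: -5*t**2*log(t)/2 + 5*t**2/4.


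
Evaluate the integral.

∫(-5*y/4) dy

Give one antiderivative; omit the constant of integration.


Answer: -5*y**2/8.


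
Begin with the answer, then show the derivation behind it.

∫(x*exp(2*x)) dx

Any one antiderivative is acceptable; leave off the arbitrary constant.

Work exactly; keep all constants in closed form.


The answer is x*exp(2*x)/2 - exp(2*x)/4.
Step 1. Integrate ∫(x*exp(2*x)) dx by parts with u = x, dv = (exp(2*x)) dx, so v = exp(2*x)/2: now x*exp(2*x)/2 + ∫(-exp(2*x)/2) dx.
Step 2. Evaluate the standard form: now x*exp(2*x)/2 - exp(2*x)/4.
Answer: x*exp(2*x)/2 - exp(2*x)/4.


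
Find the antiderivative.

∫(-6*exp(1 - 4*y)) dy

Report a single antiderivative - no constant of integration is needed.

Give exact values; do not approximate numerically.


Answer: 3*exp(1 - 4*y)/2.


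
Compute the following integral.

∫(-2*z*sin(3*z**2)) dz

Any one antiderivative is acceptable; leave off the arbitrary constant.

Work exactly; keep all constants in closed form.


Answer: cos(3*z**2)/3.


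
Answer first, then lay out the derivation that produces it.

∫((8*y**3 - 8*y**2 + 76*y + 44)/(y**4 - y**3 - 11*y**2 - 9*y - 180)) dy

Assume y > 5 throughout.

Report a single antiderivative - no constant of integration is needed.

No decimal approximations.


The answer is 4*log(y - 5) + 4*log(y + 4) - 4*atan(y/3)/3.
Step 1. Decompose ∫((8*y**3 - 8*y**2 + 76*y + 44)/(y**4 - y**3 - 11*y**2 - 9*y - 180)) dy by partial fractions, (8*y**3 - 8*y**2 + 76*y + 44)/(y**4 - y**3 - 11*y**2 - 9*y - 180) = -4/(y**2 + 9) + 4/(y + 4) + 4/(y - 5): now ∫(4/(y - 5)) dy + ∫(4/(y + 4)) dy + ∫(-4/(y**2 + 9)) dy.
Step 2. Evaluate the standard form [assuming y > -4]: now 4*log(y + 4) + ∫(4/(y - 5)) dy + ∫(-4/(y**2 + 9)) dy.
Step 3. Evaluate the standard form [assuming y > 5]: now 4*log(y - 5) + 4*log(y + 4) + ∫(-4/(y**2 + 9)) dy.
Step 4. Evaluate the standard form: now 4*log(y - 5) + 4*log(y + 4) - 4*atan(y/3)/3.
Answer: 4*log(y - 5) + 4*log(y + 4) - 4*atan(y/3)/3.


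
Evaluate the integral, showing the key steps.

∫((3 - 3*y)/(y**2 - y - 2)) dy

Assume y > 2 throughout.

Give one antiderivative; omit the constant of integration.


Step 1. Decompose ∫((3 - 3*y)/(y**2 - y - 2)) dy by partial fractions, (3 - 3*y)/(y**2 - y - 2) = -2/(y + 1) - 1/(y - 2): now ∫(-1/(y - 2)) dy + ∫(-2/(y + 1)) dy.
Step 2. Evaluate the standard form [assuming y > -1]: now -2*log(y + 1) + ∫(-1/(y - 2)) dy.
Step 3. Evaluate the standard form [assuming y > 2]: now -log(y - 2) - 2*log(y + 1).
Answer: -log(y - 2) - 2*log(y + 1).


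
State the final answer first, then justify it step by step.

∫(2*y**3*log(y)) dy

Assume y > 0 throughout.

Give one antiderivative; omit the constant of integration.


The answer is y**4*log(y)/2 - y**4/8.
Step 1. Integrate ∫(2*y**3*log(y)) dy by parts with u = log(y), dv = (2*y**3) dy, so v = y**4/2 [assuming y > 0]: now y**4*log(y)/2 + ∫(-y**3/2) dy.
Step 2. Evaluate the standard form: now y**4*log(y)/2 - y**4/8.
Answer: y**4*log(y)/2 - y**4/8.


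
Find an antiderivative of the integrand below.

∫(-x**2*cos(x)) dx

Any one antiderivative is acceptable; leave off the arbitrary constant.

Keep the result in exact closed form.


Answer: -x**2*sin(x) - 2*x*cos(x) + 2*sin(x).


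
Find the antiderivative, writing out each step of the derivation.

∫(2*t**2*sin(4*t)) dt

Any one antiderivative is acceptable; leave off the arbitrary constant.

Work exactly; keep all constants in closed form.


Step 1. Integrate ∫(2*t**2*sin(4*t)) dt by parts with u = t**2, dv = (2*sin(4*t)) dt, so v = -cos(4*t)/2: now -t**2*cos(4*t)/2 + ∫(t*cos(4*t)) dt.
Step 2. Integrate ∫(t*cos(4*t)) dt by parts with u = t, dv = (cos(4*t)) dt, so v = sin(4*t)/4: now -t**2*cos(4*t)/2 + t*sin(4*t)/4 + ∫(-sin(4*t)/4) dt.
Step 3. Evaluate the standard form: now -t**2*cos(4*t)/2 + t*sin(4*t)/4 + cos(4*t)/16.
Answer: -t**2*cos(4*t)/2 + t*sin(4*t)/4 + cos(4*t)/16.
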